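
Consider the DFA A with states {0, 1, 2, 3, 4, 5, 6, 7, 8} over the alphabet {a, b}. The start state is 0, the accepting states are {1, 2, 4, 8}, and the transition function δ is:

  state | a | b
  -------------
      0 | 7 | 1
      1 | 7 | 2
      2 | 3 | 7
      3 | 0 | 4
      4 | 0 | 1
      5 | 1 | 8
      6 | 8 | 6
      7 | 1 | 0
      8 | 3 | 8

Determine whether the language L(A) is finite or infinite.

infinite

State 0 is reachable from the start and can reach an accepting state, and it lies on the cycle 0 → 1 → 2 → 3 → 0.
Traversing that cycle any number of times yields accepted strings of unbounded length, so the language is infinite.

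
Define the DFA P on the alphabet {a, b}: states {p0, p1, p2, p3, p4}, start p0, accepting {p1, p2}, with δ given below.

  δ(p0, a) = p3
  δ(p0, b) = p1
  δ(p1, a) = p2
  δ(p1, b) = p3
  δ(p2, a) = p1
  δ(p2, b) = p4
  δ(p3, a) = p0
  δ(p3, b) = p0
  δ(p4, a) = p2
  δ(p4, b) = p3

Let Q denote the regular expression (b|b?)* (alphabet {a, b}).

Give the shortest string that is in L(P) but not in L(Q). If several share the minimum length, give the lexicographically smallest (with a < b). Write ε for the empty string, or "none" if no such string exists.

The string ba is accepted by P but not by Q.
No shorter string lies in the difference, and ba is the lexicographically first length-2 string in L(P) \ L(Q).

ba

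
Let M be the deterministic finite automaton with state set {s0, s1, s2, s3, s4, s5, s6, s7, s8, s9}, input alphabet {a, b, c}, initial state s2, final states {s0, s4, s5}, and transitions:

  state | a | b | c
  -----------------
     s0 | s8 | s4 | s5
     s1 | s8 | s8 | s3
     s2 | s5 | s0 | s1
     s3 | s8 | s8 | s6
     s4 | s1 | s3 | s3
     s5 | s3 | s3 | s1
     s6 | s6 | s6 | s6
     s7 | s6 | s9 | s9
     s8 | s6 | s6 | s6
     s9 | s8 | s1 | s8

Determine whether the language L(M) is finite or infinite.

The useful states (reachable from s2 and able to reach an accepting state) are {s0, s2, s4, s5}.
Restricted to these states the transition graph has no cycle, so every accepting path has bounded length and L is finite.

finite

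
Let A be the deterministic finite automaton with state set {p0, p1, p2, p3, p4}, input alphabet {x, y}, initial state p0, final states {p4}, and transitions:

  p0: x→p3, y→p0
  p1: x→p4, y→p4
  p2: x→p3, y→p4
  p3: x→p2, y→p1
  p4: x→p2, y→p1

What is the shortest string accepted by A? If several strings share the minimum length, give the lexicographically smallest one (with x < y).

A breadth-first search from p0 reaches an accepting state first via the path p0 → p3 → p2 → p4 on input xxy.
No string of length < 3 is accepted (BFS exhausts all shorter strings without reaching an accepting state), and xxy is the lexicographically least accepting string of length 3.

xxy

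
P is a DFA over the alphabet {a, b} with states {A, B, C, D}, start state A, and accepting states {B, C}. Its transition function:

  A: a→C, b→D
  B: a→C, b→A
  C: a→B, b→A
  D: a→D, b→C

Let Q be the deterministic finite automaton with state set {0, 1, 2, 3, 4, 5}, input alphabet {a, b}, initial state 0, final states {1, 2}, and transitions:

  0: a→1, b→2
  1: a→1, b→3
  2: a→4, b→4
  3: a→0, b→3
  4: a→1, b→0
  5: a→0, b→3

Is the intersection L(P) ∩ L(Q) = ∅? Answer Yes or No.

The string a is accepted by both P and Q.
Hence L(P) ∩ L(Q) ≠ ∅.

No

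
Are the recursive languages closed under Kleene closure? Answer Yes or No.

Yes

For an input w of length n, decide by dynamic programming over positions 0..n whether w factors into blocks from L, calling the decider for L on each of the O(n²) substrings; every call halts, so this decides L*.
So the recursive languages are closed under Kleene star.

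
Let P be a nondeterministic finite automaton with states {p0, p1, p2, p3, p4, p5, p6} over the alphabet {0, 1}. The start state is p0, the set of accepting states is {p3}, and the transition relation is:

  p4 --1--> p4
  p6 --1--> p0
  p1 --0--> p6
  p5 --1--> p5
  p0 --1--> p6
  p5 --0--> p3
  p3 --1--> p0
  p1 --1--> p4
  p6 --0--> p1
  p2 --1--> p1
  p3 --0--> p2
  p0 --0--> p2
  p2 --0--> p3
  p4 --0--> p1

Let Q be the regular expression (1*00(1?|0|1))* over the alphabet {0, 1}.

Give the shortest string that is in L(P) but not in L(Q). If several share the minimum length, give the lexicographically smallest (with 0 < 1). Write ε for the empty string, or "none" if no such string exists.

010100

The string 010100 is accepted by P but not by Q.
No shorter string lies in the difference, and 010100 is the lexicographically first length-6 string in L(P) \ L(Q).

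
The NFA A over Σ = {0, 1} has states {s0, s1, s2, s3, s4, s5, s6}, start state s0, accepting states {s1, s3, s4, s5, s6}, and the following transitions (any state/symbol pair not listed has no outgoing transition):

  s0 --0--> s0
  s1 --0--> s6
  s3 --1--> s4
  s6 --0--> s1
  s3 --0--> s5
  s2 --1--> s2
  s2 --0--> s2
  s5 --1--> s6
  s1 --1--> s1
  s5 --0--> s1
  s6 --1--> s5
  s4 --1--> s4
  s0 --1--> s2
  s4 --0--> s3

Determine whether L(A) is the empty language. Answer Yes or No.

Yes

The states reachable from the start state are {s0, s2}.
None of the accepting states {s1, s3, s4, s5, s6} is reachable, so no string is accepted and L(A) = ∅.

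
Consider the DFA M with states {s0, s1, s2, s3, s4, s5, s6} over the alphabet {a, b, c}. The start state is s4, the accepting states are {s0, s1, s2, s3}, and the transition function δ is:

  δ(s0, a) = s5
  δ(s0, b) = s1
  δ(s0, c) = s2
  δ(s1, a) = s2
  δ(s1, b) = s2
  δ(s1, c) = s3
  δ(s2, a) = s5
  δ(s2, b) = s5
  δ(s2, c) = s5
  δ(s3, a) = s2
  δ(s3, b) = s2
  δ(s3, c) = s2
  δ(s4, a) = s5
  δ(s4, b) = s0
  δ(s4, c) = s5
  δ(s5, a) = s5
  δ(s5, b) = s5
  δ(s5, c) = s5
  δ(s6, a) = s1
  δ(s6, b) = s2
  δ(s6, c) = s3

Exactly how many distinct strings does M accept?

9

The useful subgraph on states {s0, s1, s2, s3, s4} is acyclic, so L(M) is finite; the longest accepting path visits 5 useful states, giving maximum string length 4.
Counting accepting paths from s4 by length: 1 of length 1, 2 of length 2, 3 of length 3, 3 of length 4. Total 9.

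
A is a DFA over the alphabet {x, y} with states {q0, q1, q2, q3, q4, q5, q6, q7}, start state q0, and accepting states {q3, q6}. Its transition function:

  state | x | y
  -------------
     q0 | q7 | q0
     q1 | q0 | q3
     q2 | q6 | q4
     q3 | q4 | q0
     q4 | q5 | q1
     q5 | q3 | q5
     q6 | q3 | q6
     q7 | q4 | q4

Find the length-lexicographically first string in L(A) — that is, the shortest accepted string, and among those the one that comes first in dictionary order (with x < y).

A breadth-first search from q0 reaches an accepting state first via the path q0 → q7 → q4 → q5 → q3 on input xxxx.
No string of length < 4 is accepted (BFS exhausts all shorter strings without reaching an accepting state), and xxxx is the lexicographically least accepting string of length 4.

xxxx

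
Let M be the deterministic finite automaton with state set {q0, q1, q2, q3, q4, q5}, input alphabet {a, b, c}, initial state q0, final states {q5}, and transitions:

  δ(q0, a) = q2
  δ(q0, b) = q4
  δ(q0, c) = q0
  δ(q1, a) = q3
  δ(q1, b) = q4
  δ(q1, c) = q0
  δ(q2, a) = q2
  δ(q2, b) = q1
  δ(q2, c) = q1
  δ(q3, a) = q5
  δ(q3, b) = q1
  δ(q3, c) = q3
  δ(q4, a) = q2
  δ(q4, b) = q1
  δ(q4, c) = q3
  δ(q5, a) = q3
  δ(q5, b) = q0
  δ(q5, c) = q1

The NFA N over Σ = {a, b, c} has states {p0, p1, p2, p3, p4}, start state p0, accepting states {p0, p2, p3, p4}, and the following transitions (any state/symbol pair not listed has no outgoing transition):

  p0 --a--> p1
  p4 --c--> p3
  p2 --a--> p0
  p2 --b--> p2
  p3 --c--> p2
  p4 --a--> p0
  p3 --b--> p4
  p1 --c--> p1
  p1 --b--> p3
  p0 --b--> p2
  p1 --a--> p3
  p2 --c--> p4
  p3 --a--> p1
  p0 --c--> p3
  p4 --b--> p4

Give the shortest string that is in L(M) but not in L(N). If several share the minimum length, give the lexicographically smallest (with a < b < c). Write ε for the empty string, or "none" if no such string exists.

The string acaa is accepted by M but not by N.
No shorter string lies in the difference, and acaa is the lexicographically first length-4 string in L(M) \ L(N).

acaa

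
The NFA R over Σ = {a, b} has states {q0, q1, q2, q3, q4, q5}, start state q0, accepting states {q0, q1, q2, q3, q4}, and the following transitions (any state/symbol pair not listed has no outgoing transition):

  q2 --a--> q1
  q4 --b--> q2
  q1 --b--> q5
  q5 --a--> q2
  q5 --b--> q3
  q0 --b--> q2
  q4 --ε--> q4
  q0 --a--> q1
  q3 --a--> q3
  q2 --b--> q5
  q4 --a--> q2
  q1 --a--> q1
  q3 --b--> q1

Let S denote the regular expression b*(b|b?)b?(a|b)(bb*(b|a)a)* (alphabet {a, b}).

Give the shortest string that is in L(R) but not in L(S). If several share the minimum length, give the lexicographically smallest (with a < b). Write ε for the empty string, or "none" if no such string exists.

The empty string ε is accepted by R but not by S.
Since ε is the unique shortest string, it is the required witness.

ε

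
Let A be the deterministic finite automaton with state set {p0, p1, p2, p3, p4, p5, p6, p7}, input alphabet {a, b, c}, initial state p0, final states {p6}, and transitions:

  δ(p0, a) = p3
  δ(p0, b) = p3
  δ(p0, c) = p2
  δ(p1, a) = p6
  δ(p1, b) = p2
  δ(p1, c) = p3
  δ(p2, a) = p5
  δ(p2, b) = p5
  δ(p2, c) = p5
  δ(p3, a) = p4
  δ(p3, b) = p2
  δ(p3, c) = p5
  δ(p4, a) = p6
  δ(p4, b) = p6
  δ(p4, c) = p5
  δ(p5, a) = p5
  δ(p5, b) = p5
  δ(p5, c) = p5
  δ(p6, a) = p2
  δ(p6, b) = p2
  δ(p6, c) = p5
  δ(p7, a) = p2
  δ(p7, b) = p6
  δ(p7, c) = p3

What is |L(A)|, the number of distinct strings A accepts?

4

The useful subgraph on states {p0, p3, p4, p6} is acyclic, so L(A) is finite; the longest accepting path visits 4 useful states, giving maximum string length 3.
Counting accepting paths from p0 by length: 4 of length 3. Total 4.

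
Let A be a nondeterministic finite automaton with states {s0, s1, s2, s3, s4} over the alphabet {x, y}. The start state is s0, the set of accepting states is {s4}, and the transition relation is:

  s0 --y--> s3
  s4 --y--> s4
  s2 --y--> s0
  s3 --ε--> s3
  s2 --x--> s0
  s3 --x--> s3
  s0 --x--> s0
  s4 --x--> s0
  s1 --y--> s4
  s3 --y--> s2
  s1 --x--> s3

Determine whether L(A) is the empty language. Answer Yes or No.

The states reachable from the start state are {s0, s2, s3}.
None of the accepting states {s4} is reachable, so no string is accepted and L(A) = ∅.

Yes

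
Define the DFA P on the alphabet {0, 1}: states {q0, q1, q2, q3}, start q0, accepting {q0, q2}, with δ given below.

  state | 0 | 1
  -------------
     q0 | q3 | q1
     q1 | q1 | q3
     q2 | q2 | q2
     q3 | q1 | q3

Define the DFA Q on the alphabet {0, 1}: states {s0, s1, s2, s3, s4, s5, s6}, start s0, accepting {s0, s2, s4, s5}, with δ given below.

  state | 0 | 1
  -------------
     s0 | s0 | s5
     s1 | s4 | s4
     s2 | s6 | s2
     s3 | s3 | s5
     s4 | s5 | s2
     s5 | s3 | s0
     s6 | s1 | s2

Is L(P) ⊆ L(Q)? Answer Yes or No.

Exploring the product automaton P × Q from the start pair (q0, s0), following both machines on each input symbol, reaches 6 state pairs: (q0, s0), (q3, s0), (q1, s5), (q1, s0), (q3, s5), (q1, s3).
P accepts in {q0, q2} and Q accepts in {s0, s2, s4, s5}. The reachable pairs whose P-component is accepting are (q0, s0); in each of them the Q-component is accepting too, so the product for L(P) \ L(Q) (P-component accepting, Q-component rejecting) has no reachable accepting pair and the difference is empty.
Hence every string in L(P) is also in L(Q).

Yes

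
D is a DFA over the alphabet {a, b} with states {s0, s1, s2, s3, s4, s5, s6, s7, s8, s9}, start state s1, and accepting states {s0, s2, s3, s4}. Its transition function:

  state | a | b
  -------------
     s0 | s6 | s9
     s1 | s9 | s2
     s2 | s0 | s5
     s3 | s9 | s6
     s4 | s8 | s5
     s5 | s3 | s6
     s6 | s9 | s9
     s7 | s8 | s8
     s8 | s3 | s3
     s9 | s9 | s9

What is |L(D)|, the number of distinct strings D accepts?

The useful subgraph on states {s0, s1, s2, s3, s5} is acyclic, so L(D) is finite; the longest accepting path visits 4 useful states, giving maximum string length 3.
Counting accepting paths from s1 by length: 1 of length 1, 1 of length 2, 1 of length 3. Total 3.

3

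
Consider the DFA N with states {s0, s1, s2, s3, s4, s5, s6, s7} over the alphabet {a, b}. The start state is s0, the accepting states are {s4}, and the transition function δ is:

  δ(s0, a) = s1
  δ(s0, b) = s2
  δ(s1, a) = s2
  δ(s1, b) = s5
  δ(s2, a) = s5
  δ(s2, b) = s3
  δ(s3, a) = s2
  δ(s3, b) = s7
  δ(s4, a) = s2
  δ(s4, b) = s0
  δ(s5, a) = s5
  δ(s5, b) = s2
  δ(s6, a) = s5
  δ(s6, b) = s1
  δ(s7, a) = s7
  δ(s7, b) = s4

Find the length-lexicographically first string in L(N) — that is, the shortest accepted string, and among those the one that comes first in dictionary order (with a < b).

A breadth-first search from s0 reaches an accepting state first via the path s0 → s2 → s3 → s7 → s4 on input bbbb.
No string of length < 4 is accepted (BFS exhausts all shorter strings without reaching an accepting state), and bbbb is the lexicographically least accepting string of length 4.

bbbb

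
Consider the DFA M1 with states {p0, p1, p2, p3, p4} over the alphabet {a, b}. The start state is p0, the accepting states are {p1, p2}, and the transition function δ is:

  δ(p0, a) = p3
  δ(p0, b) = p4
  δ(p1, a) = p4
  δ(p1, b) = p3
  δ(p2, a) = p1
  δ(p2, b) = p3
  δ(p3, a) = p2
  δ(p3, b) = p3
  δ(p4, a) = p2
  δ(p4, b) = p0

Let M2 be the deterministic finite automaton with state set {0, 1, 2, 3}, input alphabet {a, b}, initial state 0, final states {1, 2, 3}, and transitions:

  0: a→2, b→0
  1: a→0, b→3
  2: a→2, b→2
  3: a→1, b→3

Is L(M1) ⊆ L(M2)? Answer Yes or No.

Yes

Exploring the product automaton M1 × M2 from the start pair (p0, 0), following both machines on each input symbol, reaches 7 state pairs: (p0, 0), (p3, 2), (p4, 0), (p2, 2), (p1, 2), (p4, 2), (p0, 2).
M1 accepts in {p1, p2} and M2 accepts in {1, 2, 3}. The reachable pairs whose M1-component is accepting are (p2, 2), (p1, 2); in each of them the M2-component is accepting too, so the product for L(M1) \ L(M2) (M1-component accepting, M2-component rejecting) has no reachable accepting pair and the difference is empty.
Hence every string in L(M1) is also in L(M2).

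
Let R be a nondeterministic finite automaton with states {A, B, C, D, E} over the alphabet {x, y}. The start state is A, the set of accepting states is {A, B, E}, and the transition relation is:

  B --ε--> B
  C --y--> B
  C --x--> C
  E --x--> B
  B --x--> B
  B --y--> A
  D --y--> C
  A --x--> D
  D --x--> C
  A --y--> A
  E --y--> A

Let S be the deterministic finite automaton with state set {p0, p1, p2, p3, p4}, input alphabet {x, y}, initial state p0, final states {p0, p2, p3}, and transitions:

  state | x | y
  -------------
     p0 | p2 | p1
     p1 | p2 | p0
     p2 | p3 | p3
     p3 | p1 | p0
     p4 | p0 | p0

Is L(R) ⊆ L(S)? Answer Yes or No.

The string y is in L(R) but not in L(S).
So L(R) ⊄ L(S).

No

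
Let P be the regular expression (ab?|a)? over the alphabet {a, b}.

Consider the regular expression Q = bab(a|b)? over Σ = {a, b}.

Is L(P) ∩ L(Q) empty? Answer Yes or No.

Yes

Converting the expression P to a DFA (subset construction, then merging equivalent states) gives the minimal DFA with states {p0, p1, p2, p3}, start state p0, accepting states {p0, p1, p3} and transitions p0: a→p1, b→p2; p1: a→p2, b→p3; p2: a→p2, b→p2; p3: a→p2, b→p2.
Converting the expression Q to a DFA (subset construction, then merging equivalent states) gives the minimal DFA with states {q0, q1, q2, q3, q4, q5}, start state q0, accepting states {q4, q5} and transitions q0: a→q1, b→q2; q1: a→q1, b→q1; q2: a→q3, b→q1; q3: a→q1, b→q4; q4: a→q5, b→q5; q5: a→q1, b→q1.
Exploring the product automaton P × Q from the start pair (p0, q0), following both machines on each input symbol, reaches 8 state pairs: (p0, q0), (p1, q1), (p2, q2), (p2, q1), (p3, q1), (p2, q3), (p2, q4), (p2, q5).
P accepts in {p0, p1, p3} and Q accepts in {q4, q5}; no reachable pair has both components accepting, so no string drives both machines to acceptance simultaneously and L(P) ∩ L(Q) = ∅.
So no string is accepted by both, and the intersection is empty.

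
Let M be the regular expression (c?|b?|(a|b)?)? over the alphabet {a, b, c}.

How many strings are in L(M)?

4

The expression has no Kleene star, so L(M) is finite. Expanding the alternatives gives {ε, a, b, c}.
That is 1 of length 0, 3 of length 1: 4 strings in all.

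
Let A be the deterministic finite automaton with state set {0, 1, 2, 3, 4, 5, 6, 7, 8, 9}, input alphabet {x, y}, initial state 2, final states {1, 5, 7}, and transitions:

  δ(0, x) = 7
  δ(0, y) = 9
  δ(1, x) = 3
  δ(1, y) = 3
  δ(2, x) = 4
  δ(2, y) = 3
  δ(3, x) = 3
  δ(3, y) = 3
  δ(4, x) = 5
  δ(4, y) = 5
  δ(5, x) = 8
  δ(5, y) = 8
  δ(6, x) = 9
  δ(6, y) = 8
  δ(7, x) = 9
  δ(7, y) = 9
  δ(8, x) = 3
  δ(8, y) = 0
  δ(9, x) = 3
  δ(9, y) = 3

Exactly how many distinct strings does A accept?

6

The useful subgraph on states {0, 2, 4, 5, 7, 8} is acyclic, so L(A) is finite; the longest accepting path visits 6 useful states, giving maximum string length 5.
Counting accepting paths from 2 by length: 2 of length 2, 4 of length 5. Total 6.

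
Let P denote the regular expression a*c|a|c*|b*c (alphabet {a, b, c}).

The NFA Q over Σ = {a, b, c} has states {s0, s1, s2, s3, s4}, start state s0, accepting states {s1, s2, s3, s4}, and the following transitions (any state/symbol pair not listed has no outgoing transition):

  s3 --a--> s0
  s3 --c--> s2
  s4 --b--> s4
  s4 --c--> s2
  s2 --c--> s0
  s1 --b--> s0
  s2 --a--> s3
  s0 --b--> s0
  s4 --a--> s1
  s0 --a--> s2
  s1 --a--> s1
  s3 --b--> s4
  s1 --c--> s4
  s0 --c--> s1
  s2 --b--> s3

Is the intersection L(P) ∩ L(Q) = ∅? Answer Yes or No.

No

The string a is accepted by both P and Q.
Hence L(P) ∩ L(Q) ≠ ∅.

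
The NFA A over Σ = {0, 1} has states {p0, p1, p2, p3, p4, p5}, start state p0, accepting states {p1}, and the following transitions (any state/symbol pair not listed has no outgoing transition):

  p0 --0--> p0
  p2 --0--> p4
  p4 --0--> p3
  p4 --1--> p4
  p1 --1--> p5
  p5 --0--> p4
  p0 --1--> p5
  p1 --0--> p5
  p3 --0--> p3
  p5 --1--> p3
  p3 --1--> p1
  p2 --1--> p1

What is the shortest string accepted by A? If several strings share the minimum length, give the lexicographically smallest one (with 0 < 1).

A breadth-first search from p0 reaches an accepting state first via the path p0 → p5 → p3 → p1 on input 111.
No string of length < 3 is accepted (BFS exhausts all shorter strings without reaching an accepting state), and 111 is the lexicographically least accepting string of length 3.

111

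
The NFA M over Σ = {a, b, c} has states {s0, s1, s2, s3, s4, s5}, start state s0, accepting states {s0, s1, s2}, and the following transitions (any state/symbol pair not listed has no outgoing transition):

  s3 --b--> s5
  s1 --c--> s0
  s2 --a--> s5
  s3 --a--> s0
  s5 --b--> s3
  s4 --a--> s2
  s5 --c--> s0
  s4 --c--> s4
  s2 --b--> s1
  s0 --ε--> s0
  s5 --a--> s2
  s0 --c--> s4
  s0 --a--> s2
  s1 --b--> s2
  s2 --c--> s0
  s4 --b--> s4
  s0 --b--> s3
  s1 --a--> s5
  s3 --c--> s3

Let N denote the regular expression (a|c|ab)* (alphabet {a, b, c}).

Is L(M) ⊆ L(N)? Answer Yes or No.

The string ba is in L(M) but not in L(N).
So L(M) ⊄ L(N).

No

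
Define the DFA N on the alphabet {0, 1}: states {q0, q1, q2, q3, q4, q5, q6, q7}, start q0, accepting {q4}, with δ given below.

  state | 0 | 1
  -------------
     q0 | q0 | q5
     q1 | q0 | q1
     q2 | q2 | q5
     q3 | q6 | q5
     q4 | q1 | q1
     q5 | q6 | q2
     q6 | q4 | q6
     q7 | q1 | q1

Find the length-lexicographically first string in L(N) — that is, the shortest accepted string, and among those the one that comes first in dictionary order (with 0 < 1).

100

A breadth-first search from q0 reaches an accepting state first via the path q0 → q5 → q6 → q4 on input 100.
No string of length < 3 is accepted (BFS exhausts all shorter strings without reaching an accepting state), and 100 is the lexicographically least accepting string of length 3.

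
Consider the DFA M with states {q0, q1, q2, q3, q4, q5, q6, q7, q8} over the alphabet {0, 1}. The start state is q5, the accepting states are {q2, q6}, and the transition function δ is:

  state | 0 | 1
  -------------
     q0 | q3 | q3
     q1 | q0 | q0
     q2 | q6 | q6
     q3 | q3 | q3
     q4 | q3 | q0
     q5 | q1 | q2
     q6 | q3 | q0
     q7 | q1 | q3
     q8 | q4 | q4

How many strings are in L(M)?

3

The useful subgraph on states {q2, q5, q6} is acyclic, so L(M) is finite; the longest accepting path visits 3 useful states, giving maximum string length 2.
Counting accepting paths from q5 by length: 1 of length 1, 2 of length 2. Total 3.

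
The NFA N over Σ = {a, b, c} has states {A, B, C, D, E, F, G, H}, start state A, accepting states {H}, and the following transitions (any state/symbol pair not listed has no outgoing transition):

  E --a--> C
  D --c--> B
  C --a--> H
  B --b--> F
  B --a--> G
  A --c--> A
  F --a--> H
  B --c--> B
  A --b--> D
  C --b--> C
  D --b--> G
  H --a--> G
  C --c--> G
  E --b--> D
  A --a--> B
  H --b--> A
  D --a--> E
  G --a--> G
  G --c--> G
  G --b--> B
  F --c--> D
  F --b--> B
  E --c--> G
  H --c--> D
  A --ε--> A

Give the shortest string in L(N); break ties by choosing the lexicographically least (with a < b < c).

aba

A breadth-first search from A reaches an accepting state first via the path A → B → F → H on input aba.
No string of length < 3 is accepted (BFS exhausts all shorter strings without reaching an accepting state), and aba is the lexicographically least accepting string of length 3.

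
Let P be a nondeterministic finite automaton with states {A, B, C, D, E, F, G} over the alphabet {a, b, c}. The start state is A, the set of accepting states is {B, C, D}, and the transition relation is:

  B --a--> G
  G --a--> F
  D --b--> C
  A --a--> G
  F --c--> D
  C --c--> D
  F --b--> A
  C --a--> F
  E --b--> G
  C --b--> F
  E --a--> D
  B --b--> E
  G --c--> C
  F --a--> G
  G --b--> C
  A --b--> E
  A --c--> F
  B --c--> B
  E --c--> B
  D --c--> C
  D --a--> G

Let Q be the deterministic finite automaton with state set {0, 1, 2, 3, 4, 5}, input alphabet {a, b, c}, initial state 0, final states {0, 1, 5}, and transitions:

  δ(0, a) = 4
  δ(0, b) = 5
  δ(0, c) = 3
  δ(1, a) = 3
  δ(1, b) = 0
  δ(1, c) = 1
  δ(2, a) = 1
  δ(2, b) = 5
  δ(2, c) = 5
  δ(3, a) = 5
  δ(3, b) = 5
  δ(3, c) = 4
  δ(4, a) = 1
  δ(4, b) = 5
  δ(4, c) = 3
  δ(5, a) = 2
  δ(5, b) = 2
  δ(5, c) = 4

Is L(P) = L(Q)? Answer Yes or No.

No

The string ac is accepted by P but rejected by Q.
So L(P) ≠ L(Q).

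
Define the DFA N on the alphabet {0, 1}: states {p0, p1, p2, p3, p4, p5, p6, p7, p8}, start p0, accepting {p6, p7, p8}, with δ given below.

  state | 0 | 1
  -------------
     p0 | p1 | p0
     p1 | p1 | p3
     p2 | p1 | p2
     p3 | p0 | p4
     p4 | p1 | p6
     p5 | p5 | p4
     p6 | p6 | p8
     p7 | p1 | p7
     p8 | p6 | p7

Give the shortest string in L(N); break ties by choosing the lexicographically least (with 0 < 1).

0111

A breadth-first search from p0 reaches an accepting state first via the path p0 → p1 → p3 → p4 → p6 on input 0111.
No string of length < 4 is accepted (BFS exhausts all shorter strings without reaching an accepting state), and 0111 is the lexicographically least accepting string of length 4.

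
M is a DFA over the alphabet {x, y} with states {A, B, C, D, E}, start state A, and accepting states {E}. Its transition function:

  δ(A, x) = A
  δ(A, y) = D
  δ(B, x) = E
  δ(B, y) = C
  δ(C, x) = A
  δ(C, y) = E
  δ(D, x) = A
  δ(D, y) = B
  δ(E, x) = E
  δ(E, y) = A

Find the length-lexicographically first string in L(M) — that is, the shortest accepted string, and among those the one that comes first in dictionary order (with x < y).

A breadth-first search from A reaches an accepting state first via the path A → D → B → E on input yyx.
No string of length < 3 is accepted (BFS exhausts all shorter strings without reaching an accepting state), and yyx is the lexicographically least accepting string of length 3.

yyx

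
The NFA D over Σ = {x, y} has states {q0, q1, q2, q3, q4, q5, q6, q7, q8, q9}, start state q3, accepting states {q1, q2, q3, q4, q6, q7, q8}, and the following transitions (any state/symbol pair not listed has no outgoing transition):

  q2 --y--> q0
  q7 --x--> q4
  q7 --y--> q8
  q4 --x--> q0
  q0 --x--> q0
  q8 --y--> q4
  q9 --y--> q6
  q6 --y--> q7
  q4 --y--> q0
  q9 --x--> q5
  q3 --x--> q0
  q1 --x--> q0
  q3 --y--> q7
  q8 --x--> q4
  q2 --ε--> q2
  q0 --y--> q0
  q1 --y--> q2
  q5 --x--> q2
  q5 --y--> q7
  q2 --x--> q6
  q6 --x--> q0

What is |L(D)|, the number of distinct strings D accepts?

6

The useful subgraph on states {q3, q4, q7, q8} is acyclic, so L(D) is finite; the longest accepting path visits 4 useful states, giving maximum string length 3.
Counting accepting paths from q3 by length: 1 of length 0, 1 of length 1, 2 of length 2, 2 of length 3. Total 6.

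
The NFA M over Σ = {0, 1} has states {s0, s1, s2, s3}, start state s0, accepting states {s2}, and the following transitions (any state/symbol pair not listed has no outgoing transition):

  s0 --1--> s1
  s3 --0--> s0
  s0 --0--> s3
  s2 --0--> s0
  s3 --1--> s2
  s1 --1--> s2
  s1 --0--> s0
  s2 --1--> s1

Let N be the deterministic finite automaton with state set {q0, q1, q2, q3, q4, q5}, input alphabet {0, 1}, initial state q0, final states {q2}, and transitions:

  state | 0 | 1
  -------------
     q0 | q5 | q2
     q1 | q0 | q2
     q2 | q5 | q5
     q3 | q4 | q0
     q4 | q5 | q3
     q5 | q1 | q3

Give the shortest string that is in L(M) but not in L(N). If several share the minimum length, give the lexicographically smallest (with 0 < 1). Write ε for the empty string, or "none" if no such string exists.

01

The string 01 is accepted by M but not by N.
No shorter string lies in the difference, and 01 is the lexicographically first length-2 string in L(M) \ L(N).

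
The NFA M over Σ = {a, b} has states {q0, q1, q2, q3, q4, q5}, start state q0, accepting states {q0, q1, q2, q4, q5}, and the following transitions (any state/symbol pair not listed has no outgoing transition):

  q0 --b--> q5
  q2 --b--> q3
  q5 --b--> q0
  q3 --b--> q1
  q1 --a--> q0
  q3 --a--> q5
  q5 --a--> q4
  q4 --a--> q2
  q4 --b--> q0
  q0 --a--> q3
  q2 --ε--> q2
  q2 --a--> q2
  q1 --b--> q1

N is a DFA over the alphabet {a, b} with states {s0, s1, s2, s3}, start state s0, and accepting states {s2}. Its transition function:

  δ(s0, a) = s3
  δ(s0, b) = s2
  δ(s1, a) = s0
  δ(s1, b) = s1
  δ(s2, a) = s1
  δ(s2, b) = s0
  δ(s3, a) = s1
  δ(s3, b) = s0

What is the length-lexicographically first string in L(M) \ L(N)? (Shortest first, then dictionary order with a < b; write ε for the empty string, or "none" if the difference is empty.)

The empty string ε is accepted by M but not by N.
Since ε is the unique shortest string, it is the required witness.

ε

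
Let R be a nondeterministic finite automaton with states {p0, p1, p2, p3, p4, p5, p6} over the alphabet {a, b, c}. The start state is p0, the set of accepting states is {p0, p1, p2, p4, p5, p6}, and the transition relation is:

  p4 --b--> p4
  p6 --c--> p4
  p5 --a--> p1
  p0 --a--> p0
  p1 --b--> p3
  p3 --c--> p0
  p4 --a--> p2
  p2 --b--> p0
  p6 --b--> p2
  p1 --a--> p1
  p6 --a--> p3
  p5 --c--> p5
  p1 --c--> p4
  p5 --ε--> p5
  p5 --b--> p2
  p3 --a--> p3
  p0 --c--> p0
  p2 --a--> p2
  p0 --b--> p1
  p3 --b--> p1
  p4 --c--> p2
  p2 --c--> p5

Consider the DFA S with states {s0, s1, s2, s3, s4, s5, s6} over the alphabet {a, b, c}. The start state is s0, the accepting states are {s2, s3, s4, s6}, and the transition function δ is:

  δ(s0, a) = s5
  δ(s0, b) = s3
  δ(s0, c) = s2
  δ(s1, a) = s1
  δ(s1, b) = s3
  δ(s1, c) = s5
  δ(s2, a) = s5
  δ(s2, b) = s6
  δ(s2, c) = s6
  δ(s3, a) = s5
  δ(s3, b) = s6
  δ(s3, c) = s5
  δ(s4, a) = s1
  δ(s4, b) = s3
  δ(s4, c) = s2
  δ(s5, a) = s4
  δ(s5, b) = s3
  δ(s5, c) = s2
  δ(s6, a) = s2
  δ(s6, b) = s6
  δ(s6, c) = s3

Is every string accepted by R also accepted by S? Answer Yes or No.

The empty string ε is in L(R) but not in L(S).
So L(R) ⊄ L(S).

No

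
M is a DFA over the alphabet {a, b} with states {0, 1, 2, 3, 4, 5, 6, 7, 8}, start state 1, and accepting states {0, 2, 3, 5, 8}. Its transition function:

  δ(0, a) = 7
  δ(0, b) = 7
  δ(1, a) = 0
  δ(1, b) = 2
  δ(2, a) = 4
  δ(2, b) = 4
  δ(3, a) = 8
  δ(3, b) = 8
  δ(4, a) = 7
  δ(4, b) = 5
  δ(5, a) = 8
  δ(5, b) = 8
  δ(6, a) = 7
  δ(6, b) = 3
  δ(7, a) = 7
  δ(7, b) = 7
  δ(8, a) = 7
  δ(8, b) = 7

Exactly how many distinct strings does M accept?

8

The useful subgraph on states {0, 1, 2, 4, 5, 8} is acyclic, so L(M) is finite; the longest accepting path visits 5 useful states, giving maximum string length 4.
Counting accepting paths from 1 by length: 2 of length 1, 2 of length 3, 4 of length 4. Total 8.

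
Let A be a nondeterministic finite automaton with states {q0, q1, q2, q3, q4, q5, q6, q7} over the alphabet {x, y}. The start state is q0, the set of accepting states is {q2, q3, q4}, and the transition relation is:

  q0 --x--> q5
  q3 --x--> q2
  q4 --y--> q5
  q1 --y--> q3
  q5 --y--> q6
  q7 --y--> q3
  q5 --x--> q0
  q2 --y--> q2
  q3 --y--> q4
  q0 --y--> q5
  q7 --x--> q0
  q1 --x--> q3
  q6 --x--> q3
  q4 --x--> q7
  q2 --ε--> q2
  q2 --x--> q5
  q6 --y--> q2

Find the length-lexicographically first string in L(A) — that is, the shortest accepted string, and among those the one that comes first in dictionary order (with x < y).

xyx

A breadth-first search from q0 reaches an accepting state first via the path q0 → q5 → q6 → q3 on input xyx.
No string of length < 3 is accepted (BFS exhausts all shorter strings without reaching an accepting state), and xyx is the lexicographically least accepting string of length 3.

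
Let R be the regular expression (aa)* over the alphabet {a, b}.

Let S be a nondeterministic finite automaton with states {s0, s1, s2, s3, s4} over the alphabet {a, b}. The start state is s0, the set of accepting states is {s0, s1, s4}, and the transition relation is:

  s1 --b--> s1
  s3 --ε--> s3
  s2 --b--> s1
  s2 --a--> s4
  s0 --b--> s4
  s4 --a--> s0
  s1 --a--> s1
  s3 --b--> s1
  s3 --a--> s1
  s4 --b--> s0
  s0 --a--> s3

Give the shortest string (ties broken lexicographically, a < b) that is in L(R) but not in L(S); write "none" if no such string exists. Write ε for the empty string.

Converting the expression R to a DFA (subset construction, then merging equivalent states) gives the minimal DFA with states {r0, r1, r2}, start state r0, accepting states {r0} and transitions r0: a→r1, b→r2; r1: a→r0, b→r2; r2: a→r2, b→r2.
Exploring the product automaton R × S from the start pair (r0, s0), following both machines on each input symbol, reaches 8 state pairs: (r0, s0), (r1, s3), (r2, s4), (r0, s1), (r2, s1), (r2, s0), (r1, s1), (r2, s3).
R accepts in {r0} and S accepts in {s0, s1, s4}. The reachable pairs whose R-component is accepting are (r0, s0), (r0, s1); in each of them the S-component is accepting too, so the product for L(R) \ L(S) (R-component accepting, S-component rejecting) has no reachable accepting pair and the difference is empty.
So every string accepted by R is also accepted by S: L(R) \ L(S) = ∅ and there is no such string.

none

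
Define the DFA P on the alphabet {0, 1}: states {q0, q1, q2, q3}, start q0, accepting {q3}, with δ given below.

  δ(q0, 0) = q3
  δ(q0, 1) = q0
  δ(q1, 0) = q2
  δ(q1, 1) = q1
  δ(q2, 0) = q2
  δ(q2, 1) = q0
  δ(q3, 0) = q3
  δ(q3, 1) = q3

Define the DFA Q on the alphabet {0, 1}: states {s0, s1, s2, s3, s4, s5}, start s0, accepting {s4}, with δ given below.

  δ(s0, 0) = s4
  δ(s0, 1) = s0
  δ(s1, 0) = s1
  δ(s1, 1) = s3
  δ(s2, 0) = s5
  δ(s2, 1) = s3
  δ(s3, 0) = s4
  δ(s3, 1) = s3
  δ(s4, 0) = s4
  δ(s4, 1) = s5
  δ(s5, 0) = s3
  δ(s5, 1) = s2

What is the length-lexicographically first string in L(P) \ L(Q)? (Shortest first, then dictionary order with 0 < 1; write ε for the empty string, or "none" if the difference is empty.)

The string 01 is accepted by P but not by Q.
No shorter string lies in the difference, and 01 is the lexicographically first length-2 string in L(P) \ L(Q).

01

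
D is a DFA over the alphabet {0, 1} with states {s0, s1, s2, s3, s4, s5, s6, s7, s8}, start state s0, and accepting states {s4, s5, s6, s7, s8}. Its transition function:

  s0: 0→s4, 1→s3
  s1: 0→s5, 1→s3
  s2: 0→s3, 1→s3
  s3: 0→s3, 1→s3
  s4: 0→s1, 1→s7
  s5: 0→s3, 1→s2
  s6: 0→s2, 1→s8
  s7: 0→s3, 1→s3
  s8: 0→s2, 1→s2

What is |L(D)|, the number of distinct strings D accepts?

The useful subgraph on states {s0, s1, s4, s5, s7} is acyclic, so L(D) is finite; the longest accepting path visits 4 useful states, giving maximum string length 3.
Counting accepting paths from s0 by length: 1 of length 1, 1 of length 2, 1 of length 3. Total 3.

3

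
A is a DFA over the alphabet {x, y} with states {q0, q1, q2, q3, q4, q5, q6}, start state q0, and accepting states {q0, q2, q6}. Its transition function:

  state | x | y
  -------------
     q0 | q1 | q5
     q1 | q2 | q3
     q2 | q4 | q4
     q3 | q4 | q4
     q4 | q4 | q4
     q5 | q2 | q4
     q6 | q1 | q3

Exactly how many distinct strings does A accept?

The useful subgraph on states {q0, q1, q2, q5} is acyclic, so L(A) is finite; the longest accepting path visits 3 useful states, giving maximum string length 2.
Counting accepting paths from q0 by length: 1 of length 0, 2 of length 2. Total 3.

3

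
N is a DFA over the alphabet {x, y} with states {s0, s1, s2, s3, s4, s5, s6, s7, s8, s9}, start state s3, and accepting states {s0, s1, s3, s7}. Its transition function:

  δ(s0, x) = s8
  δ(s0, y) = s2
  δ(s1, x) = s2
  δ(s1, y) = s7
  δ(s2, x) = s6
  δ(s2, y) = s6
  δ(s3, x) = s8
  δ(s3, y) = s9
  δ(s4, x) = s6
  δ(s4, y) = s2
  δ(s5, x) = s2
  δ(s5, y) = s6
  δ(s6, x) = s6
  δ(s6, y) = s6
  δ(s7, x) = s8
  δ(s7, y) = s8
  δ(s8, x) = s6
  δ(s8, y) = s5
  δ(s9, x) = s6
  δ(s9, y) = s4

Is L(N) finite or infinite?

The useful states (reachable from s3 and able to reach an accepting state) are {s3}.
Restricted to these states the transition graph has no cycle, so every accepting path has bounded length and L is finite.

finite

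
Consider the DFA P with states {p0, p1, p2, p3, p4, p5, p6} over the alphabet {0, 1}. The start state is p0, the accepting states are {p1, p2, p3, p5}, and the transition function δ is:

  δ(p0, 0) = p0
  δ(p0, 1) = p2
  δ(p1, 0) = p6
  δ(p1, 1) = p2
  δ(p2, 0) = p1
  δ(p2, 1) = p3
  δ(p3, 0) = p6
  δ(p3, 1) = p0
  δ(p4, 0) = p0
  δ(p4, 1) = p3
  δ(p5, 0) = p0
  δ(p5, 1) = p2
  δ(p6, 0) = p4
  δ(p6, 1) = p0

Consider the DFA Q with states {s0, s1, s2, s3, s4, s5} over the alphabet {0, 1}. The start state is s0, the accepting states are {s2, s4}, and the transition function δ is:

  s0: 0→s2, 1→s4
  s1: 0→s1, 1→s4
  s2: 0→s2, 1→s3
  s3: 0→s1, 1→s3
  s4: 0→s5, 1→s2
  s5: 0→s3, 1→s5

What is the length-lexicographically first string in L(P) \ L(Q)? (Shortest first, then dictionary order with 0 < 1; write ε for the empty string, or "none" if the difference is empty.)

01

The string 01 is accepted by P but not by Q.
No shorter string lies in the difference, and 01 is the lexicographically first length-2 string in L(P) \ L(Q).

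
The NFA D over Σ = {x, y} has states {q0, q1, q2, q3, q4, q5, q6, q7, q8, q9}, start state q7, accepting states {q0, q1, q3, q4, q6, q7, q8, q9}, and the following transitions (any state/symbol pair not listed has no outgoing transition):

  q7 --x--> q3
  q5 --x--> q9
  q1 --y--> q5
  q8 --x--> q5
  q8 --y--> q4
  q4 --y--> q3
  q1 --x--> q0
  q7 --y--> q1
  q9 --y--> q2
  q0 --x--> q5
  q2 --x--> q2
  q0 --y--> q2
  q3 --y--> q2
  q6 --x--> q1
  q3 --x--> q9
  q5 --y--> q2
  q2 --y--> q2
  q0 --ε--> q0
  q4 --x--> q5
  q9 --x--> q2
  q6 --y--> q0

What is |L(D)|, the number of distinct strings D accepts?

The useful subgraph on states {q0, q1, q3, q5, q7, q9} is acyclic, so L(D) is finite; the longest accepting path visits 5 useful states, giving maximum string length 4.
Counting accepting paths from q7 by length: 1 of length 0, 2 of length 1, 2 of length 2, 1 of length 3, 1 of length 4. Total 7.

7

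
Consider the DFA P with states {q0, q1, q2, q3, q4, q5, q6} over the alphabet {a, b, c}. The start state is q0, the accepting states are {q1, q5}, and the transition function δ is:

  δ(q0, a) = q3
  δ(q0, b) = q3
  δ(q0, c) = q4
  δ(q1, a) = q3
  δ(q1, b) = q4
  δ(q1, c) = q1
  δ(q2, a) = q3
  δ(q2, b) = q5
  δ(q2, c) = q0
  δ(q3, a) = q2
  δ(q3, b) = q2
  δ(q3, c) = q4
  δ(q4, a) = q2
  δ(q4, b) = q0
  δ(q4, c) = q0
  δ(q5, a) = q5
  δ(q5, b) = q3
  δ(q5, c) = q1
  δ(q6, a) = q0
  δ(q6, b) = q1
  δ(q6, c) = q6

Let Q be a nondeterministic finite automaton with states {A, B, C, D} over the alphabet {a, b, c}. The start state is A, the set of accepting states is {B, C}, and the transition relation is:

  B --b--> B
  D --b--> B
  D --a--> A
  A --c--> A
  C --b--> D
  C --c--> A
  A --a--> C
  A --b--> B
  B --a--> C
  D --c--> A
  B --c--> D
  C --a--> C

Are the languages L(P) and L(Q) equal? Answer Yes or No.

No

The string aab is accepted by P but rejected by Q.
So L(P) ≠ L(Q).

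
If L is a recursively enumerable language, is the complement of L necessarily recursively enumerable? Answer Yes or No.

No

If both L and its complement were r.e., running the two recognisers in parallel would decide L, so L would be recursive; but there are r.e. languages that are not recursive (e.g. the halting problem), and their complements are therefore not r.e.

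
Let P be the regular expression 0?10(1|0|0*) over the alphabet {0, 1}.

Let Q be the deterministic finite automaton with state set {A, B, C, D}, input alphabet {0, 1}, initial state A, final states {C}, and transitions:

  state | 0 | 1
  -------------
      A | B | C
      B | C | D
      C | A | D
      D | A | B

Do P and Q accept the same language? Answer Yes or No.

The string 10 is accepted by P but rejected by Q.
So L(P) ≠ L(Q).

No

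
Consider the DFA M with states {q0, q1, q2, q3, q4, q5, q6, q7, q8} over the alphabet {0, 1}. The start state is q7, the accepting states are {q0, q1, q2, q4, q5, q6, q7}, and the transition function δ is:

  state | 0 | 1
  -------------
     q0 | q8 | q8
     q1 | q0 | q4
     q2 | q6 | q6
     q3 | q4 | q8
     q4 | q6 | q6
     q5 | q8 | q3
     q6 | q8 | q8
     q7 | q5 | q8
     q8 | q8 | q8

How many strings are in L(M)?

The useful subgraph on states {q3, q4, q5, q6, q7} is acyclic, so L(M) is finite; the longest accepting path visits 5 useful states, giving maximum string length 4.
Counting accepting paths from q7 by length: 1 of length 0, 1 of length 1, 1 of length 3, 2 of length 4. Total 5.

5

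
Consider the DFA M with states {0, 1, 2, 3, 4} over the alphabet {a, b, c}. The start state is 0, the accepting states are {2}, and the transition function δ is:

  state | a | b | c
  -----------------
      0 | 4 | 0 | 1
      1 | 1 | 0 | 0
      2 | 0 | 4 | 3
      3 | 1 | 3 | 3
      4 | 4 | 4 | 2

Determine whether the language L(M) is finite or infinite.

infinite

State 0 is reachable from the start and can reach an accepting state, and it lies on the cycle 0 → 0.
Traversing that cycle any number of times yields accepted strings of unbounded length, so the language is infinite.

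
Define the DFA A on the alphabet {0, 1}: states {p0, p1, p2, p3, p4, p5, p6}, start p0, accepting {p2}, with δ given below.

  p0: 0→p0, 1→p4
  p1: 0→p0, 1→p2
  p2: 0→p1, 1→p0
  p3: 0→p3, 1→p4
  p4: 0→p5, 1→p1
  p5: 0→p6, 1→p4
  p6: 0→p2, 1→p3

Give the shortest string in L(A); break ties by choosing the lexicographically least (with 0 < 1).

A breadth-first search from p0 reaches an accepting state first via the path p0 → p4 → p1 → p2 on input 111.
No string of length < 3 is accepted (BFS exhausts all shorter strings without reaching an accepting state), and 111 is the lexicographically least accepting string of length 3.

111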